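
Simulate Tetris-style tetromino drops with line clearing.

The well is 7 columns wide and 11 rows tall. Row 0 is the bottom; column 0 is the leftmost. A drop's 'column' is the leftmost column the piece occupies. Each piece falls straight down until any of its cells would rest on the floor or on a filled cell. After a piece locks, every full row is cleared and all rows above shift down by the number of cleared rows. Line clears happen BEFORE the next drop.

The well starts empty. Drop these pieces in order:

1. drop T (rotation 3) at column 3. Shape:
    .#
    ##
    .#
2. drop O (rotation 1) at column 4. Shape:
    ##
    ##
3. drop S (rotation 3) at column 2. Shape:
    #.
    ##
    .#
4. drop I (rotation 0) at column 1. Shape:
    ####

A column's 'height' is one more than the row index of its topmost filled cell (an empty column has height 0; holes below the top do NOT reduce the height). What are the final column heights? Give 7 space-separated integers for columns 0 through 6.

Answer: 0 6 6 6 6 5 0

Derivation:
Drop 1: T rot3 at col 3 lands with bottom-row=0; cleared 0 line(s) (total 0); column heights now [0 0 0 2 3 0 0], max=3
Drop 2: O rot1 at col 4 lands with bottom-row=3; cleared 0 line(s) (total 0); column heights now [0 0 0 2 5 5 0], max=5
Drop 3: S rot3 at col 2 lands with bottom-row=2; cleared 0 line(s) (total 0); column heights now [0 0 5 4 5 5 0], max=5
Drop 4: I rot0 at col 1 lands with bottom-row=5; cleared 0 line(s) (total 0); column heights now [0 6 6 6 6 5 0], max=6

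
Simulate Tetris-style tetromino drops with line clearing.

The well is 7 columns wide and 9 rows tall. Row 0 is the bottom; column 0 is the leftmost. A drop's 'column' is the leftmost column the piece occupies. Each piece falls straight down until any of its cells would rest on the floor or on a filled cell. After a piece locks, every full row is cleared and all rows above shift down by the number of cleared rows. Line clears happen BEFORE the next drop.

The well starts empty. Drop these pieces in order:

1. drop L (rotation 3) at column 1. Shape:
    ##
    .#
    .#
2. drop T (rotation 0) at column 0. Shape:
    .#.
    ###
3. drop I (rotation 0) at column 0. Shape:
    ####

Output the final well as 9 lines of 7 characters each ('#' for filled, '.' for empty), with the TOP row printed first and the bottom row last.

Drop 1: L rot3 at col 1 lands with bottom-row=0; cleared 0 line(s) (total 0); column heights now [0 3 3 0 0 0 0], max=3
Drop 2: T rot0 at col 0 lands with bottom-row=3; cleared 0 line(s) (total 0); column heights now [4 5 4 0 0 0 0], max=5
Drop 3: I rot0 at col 0 lands with bottom-row=5; cleared 0 line(s) (total 0); column heights now [6 6 6 6 0 0 0], max=6

Answer: .......
.......
.......
####...
.#.....
###....
.##....
..#....
..#....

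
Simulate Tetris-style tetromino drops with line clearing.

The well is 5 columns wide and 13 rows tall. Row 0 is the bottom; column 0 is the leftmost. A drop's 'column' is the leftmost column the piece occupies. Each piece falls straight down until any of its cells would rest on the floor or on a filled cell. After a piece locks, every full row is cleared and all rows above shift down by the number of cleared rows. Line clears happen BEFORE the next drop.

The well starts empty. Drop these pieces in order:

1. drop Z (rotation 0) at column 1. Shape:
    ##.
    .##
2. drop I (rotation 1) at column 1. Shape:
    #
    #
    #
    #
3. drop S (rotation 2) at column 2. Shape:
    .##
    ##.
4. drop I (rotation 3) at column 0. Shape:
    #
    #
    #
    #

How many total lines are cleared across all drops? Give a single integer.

Drop 1: Z rot0 at col 1 lands with bottom-row=0; cleared 0 line(s) (total 0); column heights now [0 2 2 1 0], max=2
Drop 2: I rot1 at col 1 lands with bottom-row=2; cleared 0 line(s) (total 0); column heights now [0 6 2 1 0], max=6
Drop 3: S rot2 at col 2 lands with bottom-row=2; cleared 0 line(s) (total 0); column heights now [0 6 3 4 4], max=6
Drop 4: I rot3 at col 0 lands with bottom-row=0; cleared 0 line(s) (total 0); column heights now [4 6 3 4 4], max=6

Answer: 0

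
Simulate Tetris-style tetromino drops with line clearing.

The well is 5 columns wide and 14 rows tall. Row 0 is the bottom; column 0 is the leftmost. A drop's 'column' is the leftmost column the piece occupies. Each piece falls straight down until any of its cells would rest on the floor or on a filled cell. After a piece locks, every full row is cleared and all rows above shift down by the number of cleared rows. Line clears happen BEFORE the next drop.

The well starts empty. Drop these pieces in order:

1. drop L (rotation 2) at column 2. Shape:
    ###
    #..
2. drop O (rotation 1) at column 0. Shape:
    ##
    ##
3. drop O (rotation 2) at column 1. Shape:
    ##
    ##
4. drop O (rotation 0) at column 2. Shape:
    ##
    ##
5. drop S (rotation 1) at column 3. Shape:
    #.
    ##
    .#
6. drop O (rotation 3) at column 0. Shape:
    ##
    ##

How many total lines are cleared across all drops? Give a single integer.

Drop 1: L rot2 at col 2 lands with bottom-row=0; cleared 0 line(s) (total 0); column heights now [0 0 2 2 2], max=2
Drop 2: O rot1 at col 0 lands with bottom-row=0; cleared 1 line(s) (total 1); column heights now [1 1 1 0 0], max=1
Drop 3: O rot2 at col 1 lands with bottom-row=1; cleared 0 line(s) (total 1); column heights now [1 3 3 0 0], max=3
Drop 4: O rot0 at col 2 lands with bottom-row=3; cleared 0 line(s) (total 1); column heights now [1 3 5 5 0], max=5
Drop 5: S rot1 at col 3 lands with bottom-row=4; cleared 0 line(s) (total 1); column heights now [1 3 5 7 6], max=7
Drop 6: O rot3 at col 0 lands with bottom-row=3; cleared 1 line(s) (total 2); column heights now [4 4 4 6 5], max=6

Answer: 2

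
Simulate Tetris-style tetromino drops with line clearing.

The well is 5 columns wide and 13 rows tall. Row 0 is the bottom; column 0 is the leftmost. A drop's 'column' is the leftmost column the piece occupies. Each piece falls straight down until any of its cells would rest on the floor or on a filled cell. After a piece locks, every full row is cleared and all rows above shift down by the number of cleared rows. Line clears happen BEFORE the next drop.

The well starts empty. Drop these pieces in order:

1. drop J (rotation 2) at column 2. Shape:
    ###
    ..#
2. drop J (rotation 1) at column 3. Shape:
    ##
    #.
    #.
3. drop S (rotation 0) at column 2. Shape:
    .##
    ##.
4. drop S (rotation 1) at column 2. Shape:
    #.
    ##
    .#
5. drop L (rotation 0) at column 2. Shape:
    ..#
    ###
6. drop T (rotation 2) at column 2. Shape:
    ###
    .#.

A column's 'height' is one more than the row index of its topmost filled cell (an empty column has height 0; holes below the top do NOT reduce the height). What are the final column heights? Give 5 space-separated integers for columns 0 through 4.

Answer: 0 0 13 13 13

Derivation:
Drop 1: J rot2 at col 2 lands with bottom-row=0; cleared 0 line(s) (total 0); column heights now [0 0 2 2 2], max=2
Drop 2: J rot1 at col 3 lands with bottom-row=2; cleared 0 line(s) (total 0); column heights now [0 0 2 5 5], max=5
Drop 3: S rot0 at col 2 lands with bottom-row=5; cleared 0 line(s) (total 0); column heights now [0 0 6 7 7], max=7
Drop 4: S rot1 at col 2 lands with bottom-row=7; cleared 0 line(s) (total 0); column heights now [0 0 10 9 7], max=10
Drop 5: L rot0 at col 2 lands with bottom-row=10; cleared 0 line(s) (total 0); column heights now [0 0 11 11 12], max=12
Drop 6: T rot2 at col 2 lands with bottom-row=11; cleared 0 line(s) (total 0); column heights now [0 0 13 13 13], max=13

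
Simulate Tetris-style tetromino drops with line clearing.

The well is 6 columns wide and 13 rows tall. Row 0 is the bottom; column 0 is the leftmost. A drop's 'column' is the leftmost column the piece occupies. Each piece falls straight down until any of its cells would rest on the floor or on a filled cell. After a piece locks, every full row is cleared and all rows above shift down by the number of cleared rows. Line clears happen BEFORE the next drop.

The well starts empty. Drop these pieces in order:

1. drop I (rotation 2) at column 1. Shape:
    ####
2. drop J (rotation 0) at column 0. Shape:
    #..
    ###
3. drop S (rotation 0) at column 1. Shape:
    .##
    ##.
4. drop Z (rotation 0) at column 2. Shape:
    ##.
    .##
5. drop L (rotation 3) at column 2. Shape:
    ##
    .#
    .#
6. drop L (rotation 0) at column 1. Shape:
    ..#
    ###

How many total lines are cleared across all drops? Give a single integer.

Answer: 0

Derivation:
Drop 1: I rot2 at col 1 lands with bottom-row=0; cleared 0 line(s) (total 0); column heights now [0 1 1 1 1 0], max=1
Drop 2: J rot0 at col 0 lands with bottom-row=1; cleared 0 line(s) (total 0); column heights now [3 2 2 1 1 0], max=3
Drop 3: S rot0 at col 1 lands with bottom-row=2; cleared 0 line(s) (total 0); column heights now [3 3 4 4 1 0], max=4
Drop 4: Z rot0 at col 2 lands with bottom-row=4; cleared 0 line(s) (total 0); column heights now [3 3 6 6 5 0], max=6
Drop 5: L rot3 at col 2 lands with bottom-row=6; cleared 0 line(s) (total 0); column heights now [3 3 9 9 5 0], max=9
Drop 6: L rot0 at col 1 lands with bottom-row=9; cleared 0 line(s) (total 0); column heights now [3 10 10 11 5 0], max=11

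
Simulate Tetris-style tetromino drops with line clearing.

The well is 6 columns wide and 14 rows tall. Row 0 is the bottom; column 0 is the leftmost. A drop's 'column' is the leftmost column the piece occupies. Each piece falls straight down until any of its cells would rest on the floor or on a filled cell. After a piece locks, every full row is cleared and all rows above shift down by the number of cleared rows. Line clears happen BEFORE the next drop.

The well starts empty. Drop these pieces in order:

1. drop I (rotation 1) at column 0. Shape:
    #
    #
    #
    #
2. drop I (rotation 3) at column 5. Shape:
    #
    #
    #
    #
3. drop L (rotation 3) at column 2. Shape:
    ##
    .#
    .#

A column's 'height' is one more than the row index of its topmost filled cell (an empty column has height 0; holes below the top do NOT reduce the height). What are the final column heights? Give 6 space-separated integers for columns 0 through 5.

Answer: 4 0 3 3 0 4

Derivation:
Drop 1: I rot1 at col 0 lands with bottom-row=0; cleared 0 line(s) (total 0); column heights now [4 0 0 0 0 0], max=4
Drop 2: I rot3 at col 5 lands with bottom-row=0; cleared 0 line(s) (total 0); column heights now [4 0 0 0 0 4], max=4
Drop 3: L rot3 at col 2 lands with bottom-row=0; cleared 0 line(s) (total 0); column heights now [4 0 3 3 0 4], max=4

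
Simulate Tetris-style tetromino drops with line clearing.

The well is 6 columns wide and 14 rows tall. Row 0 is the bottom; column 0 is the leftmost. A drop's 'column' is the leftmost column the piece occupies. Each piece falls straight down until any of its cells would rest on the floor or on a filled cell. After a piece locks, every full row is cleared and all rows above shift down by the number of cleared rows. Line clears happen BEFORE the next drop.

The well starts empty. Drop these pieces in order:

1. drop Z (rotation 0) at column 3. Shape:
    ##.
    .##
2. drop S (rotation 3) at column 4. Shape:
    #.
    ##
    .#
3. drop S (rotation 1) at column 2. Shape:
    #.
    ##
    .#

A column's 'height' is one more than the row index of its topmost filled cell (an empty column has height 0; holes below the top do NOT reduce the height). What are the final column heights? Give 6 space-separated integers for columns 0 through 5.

Answer: 0 0 5 4 4 3

Derivation:
Drop 1: Z rot0 at col 3 lands with bottom-row=0; cleared 0 line(s) (total 0); column heights now [0 0 0 2 2 1], max=2
Drop 2: S rot3 at col 4 lands with bottom-row=1; cleared 0 line(s) (total 0); column heights now [0 0 0 2 4 3], max=4
Drop 3: S rot1 at col 2 lands with bottom-row=2; cleared 0 line(s) (total 0); column heights now [0 0 5 4 4 3], max=5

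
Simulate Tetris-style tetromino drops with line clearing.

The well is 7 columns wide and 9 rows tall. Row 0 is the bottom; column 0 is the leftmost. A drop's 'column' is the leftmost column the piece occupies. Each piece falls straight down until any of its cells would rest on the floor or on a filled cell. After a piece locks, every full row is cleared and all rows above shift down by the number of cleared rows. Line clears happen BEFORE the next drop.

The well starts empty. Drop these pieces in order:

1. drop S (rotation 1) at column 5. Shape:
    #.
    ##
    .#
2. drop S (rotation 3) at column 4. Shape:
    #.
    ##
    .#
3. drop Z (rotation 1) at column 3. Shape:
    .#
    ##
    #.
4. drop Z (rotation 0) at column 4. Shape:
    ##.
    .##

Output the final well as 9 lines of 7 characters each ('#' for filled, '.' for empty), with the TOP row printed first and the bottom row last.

Drop 1: S rot1 at col 5 lands with bottom-row=0; cleared 0 line(s) (total 0); column heights now [0 0 0 0 0 3 2], max=3
Drop 2: S rot3 at col 4 lands with bottom-row=3; cleared 0 line(s) (total 0); column heights now [0 0 0 0 6 5 2], max=6
Drop 3: Z rot1 at col 3 lands with bottom-row=5; cleared 0 line(s) (total 0); column heights now [0 0 0 7 8 5 2], max=8
Drop 4: Z rot0 at col 4 lands with bottom-row=7; cleared 0 line(s) (total 0); column heights now [0 0 0 7 9 9 8], max=9

Answer: ....##.
....###
...##..
...##..
....##.
.....#.
.....#.
.....##
......#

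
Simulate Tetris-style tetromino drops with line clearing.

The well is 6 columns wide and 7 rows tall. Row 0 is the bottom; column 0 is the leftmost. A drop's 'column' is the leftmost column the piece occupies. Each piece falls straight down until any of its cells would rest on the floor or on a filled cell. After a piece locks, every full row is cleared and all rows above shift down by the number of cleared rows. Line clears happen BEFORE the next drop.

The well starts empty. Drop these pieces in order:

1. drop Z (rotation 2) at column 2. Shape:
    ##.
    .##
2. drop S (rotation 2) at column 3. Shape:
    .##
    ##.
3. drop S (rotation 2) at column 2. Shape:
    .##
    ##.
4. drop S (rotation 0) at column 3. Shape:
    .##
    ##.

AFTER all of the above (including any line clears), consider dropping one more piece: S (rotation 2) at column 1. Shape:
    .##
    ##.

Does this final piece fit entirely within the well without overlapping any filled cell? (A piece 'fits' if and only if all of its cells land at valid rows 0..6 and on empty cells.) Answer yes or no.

Answer: yes

Derivation:
Drop 1: Z rot2 at col 2 lands with bottom-row=0; cleared 0 line(s) (total 0); column heights now [0 0 2 2 1 0], max=2
Drop 2: S rot2 at col 3 lands with bottom-row=2; cleared 0 line(s) (total 0); column heights now [0 0 2 3 4 4], max=4
Drop 3: S rot2 at col 2 lands with bottom-row=3; cleared 0 line(s) (total 0); column heights now [0 0 4 5 5 4], max=5
Drop 4: S rot0 at col 3 lands with bottom-row=5; cleared 0 line(s) (total 0); column heights now [0 0 4 6 7 7], max=7
Test piece S rot2 at col 1 (width 3): heights before test = [0 0 4 6 7 7]; fits = True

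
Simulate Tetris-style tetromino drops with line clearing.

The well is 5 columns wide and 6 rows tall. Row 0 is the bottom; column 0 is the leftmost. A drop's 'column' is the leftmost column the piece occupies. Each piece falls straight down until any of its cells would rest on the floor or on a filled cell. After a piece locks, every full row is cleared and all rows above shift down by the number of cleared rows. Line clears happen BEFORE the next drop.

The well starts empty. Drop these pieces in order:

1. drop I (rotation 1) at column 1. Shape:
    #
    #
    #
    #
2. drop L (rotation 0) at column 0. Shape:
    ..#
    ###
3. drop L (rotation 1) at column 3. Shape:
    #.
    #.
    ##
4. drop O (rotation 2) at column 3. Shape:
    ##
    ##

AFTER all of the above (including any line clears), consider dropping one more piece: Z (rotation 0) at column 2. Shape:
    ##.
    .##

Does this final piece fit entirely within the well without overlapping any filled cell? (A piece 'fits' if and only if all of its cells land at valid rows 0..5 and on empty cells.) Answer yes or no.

Drop 1: I rot1 at col 1 lands with bottom-row=0; cleared 0 line(s) (total 0); column heights now [0 4 0 0 0], max=4
Drop 2: L rot0 at col 0 lands with bottom-row=4; cleared 0 line(s) (total 0); column heights now [5 5 6 0 0], max=6
Drop 3: L rot1 at col 3 lands with bottom-row=0; cleared 0 line(s) (total 0); column heights now [5 5 6 3 1], max=6
Drop 4: O rot2 at col 3 lands with bottom-row=3; cleared 1 line(s) (total 1); column heights now [0 4 5 4 4], max=5
Test piece Z rot0 at col 2 (width 3): heights before test = [0 4 5 4 4]; fits = True

Answer: yes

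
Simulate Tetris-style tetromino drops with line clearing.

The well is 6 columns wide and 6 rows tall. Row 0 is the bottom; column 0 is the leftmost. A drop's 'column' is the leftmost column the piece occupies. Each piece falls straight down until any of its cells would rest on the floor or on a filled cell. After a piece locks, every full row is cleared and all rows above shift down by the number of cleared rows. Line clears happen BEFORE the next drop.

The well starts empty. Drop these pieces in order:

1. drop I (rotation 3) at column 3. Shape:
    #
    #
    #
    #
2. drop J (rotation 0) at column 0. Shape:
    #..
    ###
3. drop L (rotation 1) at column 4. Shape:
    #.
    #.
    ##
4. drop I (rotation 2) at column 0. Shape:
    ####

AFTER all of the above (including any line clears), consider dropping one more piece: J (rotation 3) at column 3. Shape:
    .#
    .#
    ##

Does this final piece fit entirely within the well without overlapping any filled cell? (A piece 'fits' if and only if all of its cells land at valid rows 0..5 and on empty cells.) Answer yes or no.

Drop 1: I rot3 at col 3 lands with bottom-row=0; cleared 0 line(s) (total 0); column heights now [0 0 0 4 0 0], max=4
Drop 2: J rot0 at col 0 lands with bottom-row=0; cleared 0 line(s) (total 0); column heights now [2 1 1 4 0 0], max=4
Drop 3: L rot1 at col 4 lands with bottom-row=0; cleared 1 line(s) (total 1); column heights now [1 0 0 3 2 0], max=3
Drop 4: I rot2 at col 0 lands with bottom-row=3; cleared 0 line(s) (total 1); column heights now [4 4 4 4 2 0], max=4
Test piece J rot3 at col 3 (width 2): heights before test = [4 4 4 4 2 0]; fits = False

Answer: no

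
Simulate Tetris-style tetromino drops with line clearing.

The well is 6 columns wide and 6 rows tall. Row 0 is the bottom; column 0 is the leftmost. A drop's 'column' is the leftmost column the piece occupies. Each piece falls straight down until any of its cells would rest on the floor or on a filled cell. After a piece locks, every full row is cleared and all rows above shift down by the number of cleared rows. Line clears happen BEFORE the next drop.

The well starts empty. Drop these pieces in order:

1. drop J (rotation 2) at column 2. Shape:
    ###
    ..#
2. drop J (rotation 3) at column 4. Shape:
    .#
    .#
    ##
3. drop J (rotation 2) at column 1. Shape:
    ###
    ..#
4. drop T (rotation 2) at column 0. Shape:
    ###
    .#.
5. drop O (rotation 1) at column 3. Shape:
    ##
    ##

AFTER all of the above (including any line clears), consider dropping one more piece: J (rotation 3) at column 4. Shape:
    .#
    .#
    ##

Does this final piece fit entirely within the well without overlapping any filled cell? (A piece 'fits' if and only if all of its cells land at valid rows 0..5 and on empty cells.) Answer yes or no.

Drop 1: J rot2 at col 2 lands with bottom-row=0; cleared 0 line(s) (total 0); column heights now [0 0 2 2 2 0], max=2
Drop 2: J rot3 at col 4 lands with bottom-row=2; cleared 0 line(s) (total 0); column heights now [0 0 2 2 3 5], max=5
Drop 3: J rot2 at col 1 lands with bottom-row=2; cleared 0 line(s) (total 0); column heights now [0 4 4 4 3 5], max=5
Drop 4: T rot2 at col 0 lands with bottom-row=4; cleared 0 line(s) (total 0); column heights now [6 6 6 4 3 5], max=6
Drop 5: O rot1 at col 3 lands with bottom-row=4; cleared 0 line(s) (total 0); column heights now [6 6 6 6 6 5], max=6
Test piece J rot3 at col 4 (width 2): heights before test = [6 6 6 6 6 5]; fits = False

Answer: no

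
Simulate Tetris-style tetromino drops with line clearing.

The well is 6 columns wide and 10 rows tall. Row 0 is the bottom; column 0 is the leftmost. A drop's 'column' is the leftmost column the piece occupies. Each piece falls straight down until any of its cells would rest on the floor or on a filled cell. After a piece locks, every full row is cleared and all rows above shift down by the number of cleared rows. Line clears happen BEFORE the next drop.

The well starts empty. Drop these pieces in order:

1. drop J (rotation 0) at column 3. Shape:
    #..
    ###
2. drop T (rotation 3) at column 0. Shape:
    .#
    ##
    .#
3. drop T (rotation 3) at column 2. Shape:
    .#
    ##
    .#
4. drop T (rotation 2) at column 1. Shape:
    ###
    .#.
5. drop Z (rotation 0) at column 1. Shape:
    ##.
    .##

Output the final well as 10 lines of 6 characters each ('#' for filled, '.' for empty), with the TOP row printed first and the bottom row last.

Drop 1: J rot0 at col 3 lands with bottom-row=0; cleared 0 line(s) (total 0); column heights now [0 0 0 2 1 1], max=2
Drop 2: T rot3 at col 0 lands with bottom-row=0; cleared 0 line(s) (total 0); column heights now [2 3 0 2 1 1], max=3
Drop 3: T rot3 at col 2 lands with bottom-row=2; cleared 0 line(s) (total 0); column heights now [2 3 4 5 1 1], max=5
Drop 4: T rot2 at col 1 lands with bottom-row=4; cleared 0 line(s) (total 0); column heights now [2 6 6 6 1 1], max=6
Drop 5: Z rot0 at col 1 lands with bottom-row=6; cleared 0 line(s) (total 0); column heights now [2 8 8 7 1 1], max=8

Answer: ......
......
.##...
..##..
.###..
..##..
..##..
.#.#..
##.#..
.#.###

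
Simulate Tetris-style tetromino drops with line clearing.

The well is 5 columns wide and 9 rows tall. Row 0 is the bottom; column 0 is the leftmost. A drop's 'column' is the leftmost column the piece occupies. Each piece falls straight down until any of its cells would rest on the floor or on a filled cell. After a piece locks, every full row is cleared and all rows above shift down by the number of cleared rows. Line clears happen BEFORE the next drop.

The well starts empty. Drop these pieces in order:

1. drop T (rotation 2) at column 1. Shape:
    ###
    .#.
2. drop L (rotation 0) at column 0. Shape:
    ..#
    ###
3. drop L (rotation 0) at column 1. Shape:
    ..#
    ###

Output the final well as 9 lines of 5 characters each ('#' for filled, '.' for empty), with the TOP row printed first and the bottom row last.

Drop 1: T rot2 at col 1 lands with bottom-row=0; cleared 0 line(s) (total 0); column heights now [0 2 2 2 0], max=2
Drop 2: L rot0 at col 0 lands with bottom-row=2; cleared 0 line(s) (total 0); column heights now [3 3 4 2 0], max=4
Drop 3: L rot0 at col 1 lands with bottom-row=4; cleared 0 line(s) (total 0); column heights now [3 5 5 6 0], max=6

Answer: .....
.....
.....
...#.
.###.
..#..
###..
.###.
..#..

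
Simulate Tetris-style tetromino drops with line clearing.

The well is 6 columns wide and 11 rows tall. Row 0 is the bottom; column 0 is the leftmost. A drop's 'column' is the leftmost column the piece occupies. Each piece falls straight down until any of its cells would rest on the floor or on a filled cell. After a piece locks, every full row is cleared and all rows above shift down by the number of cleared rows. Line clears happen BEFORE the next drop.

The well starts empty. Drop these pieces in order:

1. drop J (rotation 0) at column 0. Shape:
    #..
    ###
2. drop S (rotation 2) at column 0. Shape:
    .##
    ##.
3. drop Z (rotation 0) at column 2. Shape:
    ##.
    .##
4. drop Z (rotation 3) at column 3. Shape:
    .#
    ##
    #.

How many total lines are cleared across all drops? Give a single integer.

Answer: 0

Derivation:
Drop 1: J rot0 at col 0 lands with bottom-row=0; cleared 0 line(s) (total 0); column heights now [2 1 1 0 0 0], max=2
Drop 2: S rot2 at col 0 lands with bottom-row=2; cleared 0 line(s) (total 0); column heights now [3 4 4 0 0 0], max=4
Drop 3: Z rot0 at col 2 lands with bottom-row=3; cleared 0 line(s) (total 0); column heights now [3 4 5 5 4 0], max=5
Drop 4: Z rot3 at col 3 lands with bottom-row=5; cleared 0 line(s) (total 0); column heights now [3 4 5 7 8 0], max=8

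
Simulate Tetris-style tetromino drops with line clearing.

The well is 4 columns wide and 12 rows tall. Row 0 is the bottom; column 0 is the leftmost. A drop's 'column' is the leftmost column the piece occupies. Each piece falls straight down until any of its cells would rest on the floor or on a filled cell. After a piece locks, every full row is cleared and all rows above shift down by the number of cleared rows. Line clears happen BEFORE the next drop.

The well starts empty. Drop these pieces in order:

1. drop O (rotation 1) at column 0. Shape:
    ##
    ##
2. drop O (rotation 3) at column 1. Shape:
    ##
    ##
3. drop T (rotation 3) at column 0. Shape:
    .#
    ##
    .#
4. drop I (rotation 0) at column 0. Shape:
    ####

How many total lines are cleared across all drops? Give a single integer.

Drop 1: O rot1 at col 0 lands with bottom-row=0; cleared 0 line(s) (total 0); column heights now [2 2 0 0], max=2
Drop 2: O rot3 at col 1 lands with bottom-row=2; cleared 0 line(s) (total 0); column heights now [2 4 4 0], max=4
Drop 3: T rot3 at col 0 lands with bottom-row=4; cleared 0 line(s) (total 0); column heights now [6 7 4 0], max=7
Drop 4: I rot0 at col 0 lands with bottom-row=7; cleared 1 line(s) (total 1); column heights now [6 7 4 0], max=7

Answer: 1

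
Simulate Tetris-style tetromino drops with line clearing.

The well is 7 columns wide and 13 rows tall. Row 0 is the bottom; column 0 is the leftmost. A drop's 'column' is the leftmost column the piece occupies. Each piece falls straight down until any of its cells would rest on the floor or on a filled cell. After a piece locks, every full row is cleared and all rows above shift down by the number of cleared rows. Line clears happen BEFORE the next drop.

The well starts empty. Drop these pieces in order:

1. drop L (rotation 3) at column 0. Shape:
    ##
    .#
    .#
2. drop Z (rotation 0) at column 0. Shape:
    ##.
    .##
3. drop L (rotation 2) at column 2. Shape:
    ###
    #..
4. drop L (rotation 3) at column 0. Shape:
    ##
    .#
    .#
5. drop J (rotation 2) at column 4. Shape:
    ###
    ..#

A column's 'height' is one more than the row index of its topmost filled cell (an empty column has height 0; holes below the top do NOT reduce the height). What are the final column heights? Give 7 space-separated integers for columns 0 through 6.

Drop 1: L rot3 at col 0 lands with bottom-row=0; cleared 0 line(s) (total 0); column heights now [3 3 0 0 0 0 0], max=3
Drop 2: Z rot0 at col 0 lands with bottom-row=3; cleared 0 line(s) (total 0); column heights now [5 5 4 0 0 0 0], max=5
Drop 3: L rot2 at col 2 lands with bottom-row=4; cleared 0 line(s) (total 0); column heights now [5 5 6 6 6 0 0], max=6
Drop 4: L rot3 at col 0 lands with bottom-row=5; cleared 0 line(s) (total 0); column heights now [8 8 6 6 6 0 0], max=8
Drop 5: J rot2 at col 4 lands with bottom-row=5; cleared 0 line(s) (total 0); column heights now [8 8 6 6 7 7 7], max=8

Answer: 8 8 6 6 7 7 7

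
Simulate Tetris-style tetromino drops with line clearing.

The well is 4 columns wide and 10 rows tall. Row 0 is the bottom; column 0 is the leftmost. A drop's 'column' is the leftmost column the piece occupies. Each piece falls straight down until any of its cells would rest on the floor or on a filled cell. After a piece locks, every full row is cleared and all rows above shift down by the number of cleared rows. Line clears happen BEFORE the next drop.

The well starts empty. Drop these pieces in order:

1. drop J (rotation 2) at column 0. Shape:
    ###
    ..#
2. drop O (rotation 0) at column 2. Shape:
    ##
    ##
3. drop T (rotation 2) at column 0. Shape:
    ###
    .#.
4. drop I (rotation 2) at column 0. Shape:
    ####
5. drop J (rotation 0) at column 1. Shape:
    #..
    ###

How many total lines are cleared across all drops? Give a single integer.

Answer: 1

Derivation:
Drop 1: J rot2 at col 0 lands with bottom-row=0; cleared 0 line(s) (total 0); column heights now [2 2 2 0], max=2
Drop 2: O rot0 at col 2 lands with bottom-row=2; cleared 0 line(s) (total 0); column heights now [2 2 4 4], max=4
Drop 3: T rot2 at col 0 lands with bottom-row=3; cleared 0 line(s) (total 0); column heights now [5 5 5 4], max=5
Drop 4: I rot2 at col 0 lands with bottom-row=5; cleared 1 line(s) (total 1); column heights now [5 5 5 4], max=5
Drop 5: J rot0 at col 1 lands with bottom-row=5; cleared 0 line(s) (total 1); column heights now [5 7 6 6], max=7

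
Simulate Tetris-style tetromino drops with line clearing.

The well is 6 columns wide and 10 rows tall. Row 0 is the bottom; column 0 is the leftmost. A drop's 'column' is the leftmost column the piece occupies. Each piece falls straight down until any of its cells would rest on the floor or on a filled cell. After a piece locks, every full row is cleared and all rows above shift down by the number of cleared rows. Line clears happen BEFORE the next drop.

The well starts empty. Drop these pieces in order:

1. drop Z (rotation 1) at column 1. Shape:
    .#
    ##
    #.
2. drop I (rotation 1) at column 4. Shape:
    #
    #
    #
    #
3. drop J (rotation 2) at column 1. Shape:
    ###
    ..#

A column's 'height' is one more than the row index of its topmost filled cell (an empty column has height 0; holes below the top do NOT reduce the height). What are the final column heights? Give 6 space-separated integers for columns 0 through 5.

Answer: 0 4 4 4 4 0

Derivation:
Drop 1: Z rot1 at col 1 lands with bottom-row=0; cleared 0 line(s) (total 0); column heights now [0 2 3 0 0 0], max=3
Drop 2: I rot1 at col 4 lands with bottom-row=0; cleared 0 line(s) (total 0); column heights now [0 2 3 0 4 0], max=4
Drop 3: J rot2 at col 1 lands with bottom-row=2; cleared 0 line(s) (total 0); column heights now [0 4 4 4 4 0], max=4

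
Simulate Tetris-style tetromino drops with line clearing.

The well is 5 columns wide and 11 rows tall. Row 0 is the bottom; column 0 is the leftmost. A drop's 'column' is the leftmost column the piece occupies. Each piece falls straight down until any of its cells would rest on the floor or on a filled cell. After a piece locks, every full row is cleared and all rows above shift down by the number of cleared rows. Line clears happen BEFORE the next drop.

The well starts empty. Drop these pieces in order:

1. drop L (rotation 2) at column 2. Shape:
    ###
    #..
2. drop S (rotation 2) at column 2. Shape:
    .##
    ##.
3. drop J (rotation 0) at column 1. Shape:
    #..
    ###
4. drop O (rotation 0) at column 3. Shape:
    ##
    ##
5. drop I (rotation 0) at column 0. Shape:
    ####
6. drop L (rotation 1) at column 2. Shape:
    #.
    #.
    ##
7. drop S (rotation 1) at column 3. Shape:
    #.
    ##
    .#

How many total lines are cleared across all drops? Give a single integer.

Answer: 0

Derivation:
Drop 1: L rot2 at col 2 lands with bottom-row=0; cleared 0 line(s) (total 0); column heights now [0 0 2 2 2], max=2
Drop 2: S rot2 at col 2 lands with bottom-row=2; cleared 0 line(s) (total 0); column heights now [0 0 3 4 4], max=4
Drop 3: J rot0 at col 1 lands with bottom-row=4; cleared 0 line(s) (total 0); column heights now [0 6 5 5 4], max=6
Drop 4: O rot0 at col 3 lands with bottom-row=5; cleared 0 line(s) (total 0); column heights now [0 6 5 7 7], max=7
Drop 5: I rot0 at col 0 lands with bottom-row=7; cleared 0 line(s) (total 0); column heights now [8 8 8 8 7], max=8
Drop 6: L rot1 at col 2 lands with bottom-row=8; cleared 0 line(s) (total 0); column heights now [8 8 11 9 7], max=11
Drop 7: S rot1 at col 3 lands with bottom-row=8; cleared 0 line(s) (total 0); column heights now [8 8 11 11 10], max=11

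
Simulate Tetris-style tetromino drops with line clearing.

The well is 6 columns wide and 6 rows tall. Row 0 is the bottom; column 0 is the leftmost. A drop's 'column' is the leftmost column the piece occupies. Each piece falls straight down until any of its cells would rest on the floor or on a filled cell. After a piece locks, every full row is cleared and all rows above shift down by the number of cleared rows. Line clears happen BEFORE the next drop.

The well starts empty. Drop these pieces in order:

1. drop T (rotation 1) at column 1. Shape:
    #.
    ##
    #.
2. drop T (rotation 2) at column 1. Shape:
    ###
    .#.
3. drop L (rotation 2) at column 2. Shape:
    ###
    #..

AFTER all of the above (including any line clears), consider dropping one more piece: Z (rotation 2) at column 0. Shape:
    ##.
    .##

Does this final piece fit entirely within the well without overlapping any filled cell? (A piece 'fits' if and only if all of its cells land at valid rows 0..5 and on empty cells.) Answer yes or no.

Drop 1: T rot1 at col 1 lands with bottom-row=0; cleared 0 line(s) (total 0); column heights now [0 3 2 0 0 0], max=3
Drop 2: T rot2 at col 1 lands with bottom-row=2; cleared 0 line(s) (total 0); column heights now [0 4 4 4 0 0], max=4
Drop 3: L rot2 at col 2 lands with bottom-row=4; cleared 0 line(s) (total 0); column heights now [0 4 6 6 6 0], max=6
Test piece Z rot2 at col 0 (width 3): heights before test = [0 4 6 6 6 0]; fits = False

Answer: no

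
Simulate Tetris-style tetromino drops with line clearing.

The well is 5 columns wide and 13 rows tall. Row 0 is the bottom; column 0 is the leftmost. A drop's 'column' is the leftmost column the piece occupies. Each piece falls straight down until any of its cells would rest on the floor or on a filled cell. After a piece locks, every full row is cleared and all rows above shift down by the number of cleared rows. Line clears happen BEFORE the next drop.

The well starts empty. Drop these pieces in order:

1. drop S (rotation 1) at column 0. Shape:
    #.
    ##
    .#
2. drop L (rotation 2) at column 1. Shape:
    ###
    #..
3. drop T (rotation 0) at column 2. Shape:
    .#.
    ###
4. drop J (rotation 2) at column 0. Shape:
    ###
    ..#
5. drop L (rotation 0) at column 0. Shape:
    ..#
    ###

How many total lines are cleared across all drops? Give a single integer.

Answer: 0

Derivation:
Drop 1: S rot1 at col 0 lands with bottom-row=0; cleared 0 line(s) (total 0); column heights now [3 2 0 0 0], max=3
Drop 2: L rot2 at col 1 lands with bottom-row=2; cleared 0 line(s) (total 0); column heights now [3 4 4 4 0], max=4
Drop 3: T rot0 at col 2 lands with bottom-row=4; cleared 0 line(s) (total 0); column heights now [3 4 5 6 5], max=6
Drop 4: J rot2 at col 0 lands with bottom-row=5; cleared 0 line(s) (total 0); column heights now [7 7 7 6 5], max=7
Drop 5: L rot0 at col 0 lands with bottom-row=7; cleared 0 line(s) (total 0); column heights now [8 8 9 6 5], max=9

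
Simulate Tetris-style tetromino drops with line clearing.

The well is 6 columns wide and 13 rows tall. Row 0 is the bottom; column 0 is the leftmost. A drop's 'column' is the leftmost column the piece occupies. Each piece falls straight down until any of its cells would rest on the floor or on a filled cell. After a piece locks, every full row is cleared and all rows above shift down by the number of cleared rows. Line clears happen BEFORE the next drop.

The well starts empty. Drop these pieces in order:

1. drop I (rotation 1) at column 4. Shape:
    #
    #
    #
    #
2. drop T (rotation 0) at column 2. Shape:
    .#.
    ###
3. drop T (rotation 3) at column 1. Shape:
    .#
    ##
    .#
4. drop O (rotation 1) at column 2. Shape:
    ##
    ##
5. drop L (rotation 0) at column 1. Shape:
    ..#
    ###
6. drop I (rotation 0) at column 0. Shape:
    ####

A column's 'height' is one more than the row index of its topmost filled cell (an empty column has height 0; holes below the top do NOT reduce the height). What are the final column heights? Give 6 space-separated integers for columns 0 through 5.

Drop 1: I rot1 at col 4 lands with bottom-row=0; cleared 0 line(s) (total 0); column heights now [0 0 0 0 4 0], max=4
Drop 2: T rot0 at col 2 lands with bottom-row=4; cleared 0 line(s) (total 0); column heights now [0 0 5 6 5 0], max=6
Drop 3: T rot3 at col 1 lands with bottom-row=5; cleared 0 line(s) (total 0); column heights now [0 7 8 6 5 0], max=8
Drop 4: O rot1 at col 2 lands with bottom-row=8; cleared 0 line(s) (total 0); column heights now [0 7 10 10 5 0], max=10
Drop 5: L rot0 at col 1 lands with bottom-row=10; cleared 0 line(s) (total 0); column heights now [0 11 11 12 5 0], max=12
Drop 6: I rot0 at col 0 lands with bottom-row=12; cleared 0 line(s) (total 0); column heights now [13 13 13 13 5 0], max=13

Answer: 13 13 13 13 5 0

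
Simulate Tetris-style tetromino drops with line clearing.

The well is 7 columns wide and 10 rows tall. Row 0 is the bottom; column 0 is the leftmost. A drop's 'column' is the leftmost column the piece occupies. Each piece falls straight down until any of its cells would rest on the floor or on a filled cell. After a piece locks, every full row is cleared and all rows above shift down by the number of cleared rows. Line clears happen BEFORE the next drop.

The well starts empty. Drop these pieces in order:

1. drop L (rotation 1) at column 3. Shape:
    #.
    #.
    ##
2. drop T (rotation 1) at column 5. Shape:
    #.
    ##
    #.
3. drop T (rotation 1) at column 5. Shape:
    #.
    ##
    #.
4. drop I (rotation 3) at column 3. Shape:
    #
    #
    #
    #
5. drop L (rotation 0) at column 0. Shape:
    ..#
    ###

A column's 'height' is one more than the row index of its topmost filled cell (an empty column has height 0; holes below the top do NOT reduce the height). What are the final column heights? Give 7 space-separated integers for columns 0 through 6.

Answer: 1 1 2 7 1 6 5

Derivation:
Drop 1: L rot1 at col 3 lands with bottom-row=0; cleared 0 line(s) (total 0); column heights now [0 0 0 3 1 0 0], max=3
Drop 2: T rot1 at col 5 lands with bottom-row=0; cleared 0 line(s) (total 0); column heights now [0 0 0 3 1 3 2], max=3
Drop 3: T rot1 at col 5 lands with bottom-row=3; cleared 0 line(s) (total 0); column heights now [0 0 0 3 1 6 5], max=6
Drop 4: I rot3 at col 3 lands with bottom-row=3; cleared 0 line(s) (total 0); column heights now [0 0 0 7 1 6 5], max=7
Drop 5: L rot0 at col 0 lands with bottom-row=0; cleared 0 line(s) (total 0); column heights now [1 1 2 7 1 6 5], max=7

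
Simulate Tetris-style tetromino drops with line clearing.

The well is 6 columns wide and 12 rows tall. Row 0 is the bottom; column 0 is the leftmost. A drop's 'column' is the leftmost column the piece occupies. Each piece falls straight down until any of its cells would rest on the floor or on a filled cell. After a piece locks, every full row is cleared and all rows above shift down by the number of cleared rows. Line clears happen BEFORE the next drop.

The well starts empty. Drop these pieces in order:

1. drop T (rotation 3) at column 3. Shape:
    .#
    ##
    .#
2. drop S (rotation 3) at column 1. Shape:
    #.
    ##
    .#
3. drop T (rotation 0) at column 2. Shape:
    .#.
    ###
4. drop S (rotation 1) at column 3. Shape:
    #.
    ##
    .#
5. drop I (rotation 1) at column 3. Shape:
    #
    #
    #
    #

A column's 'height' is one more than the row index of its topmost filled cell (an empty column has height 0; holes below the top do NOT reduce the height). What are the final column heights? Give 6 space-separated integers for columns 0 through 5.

Answer: 0 3 4 11 6 0

Derivation:
Drop 1: T rot3 at col 3 lands with bottom-row=0; cleared 0 line(s) (total 0); column heights now [0 0 0 2 3 0], max=3
Drop 2: S rot3 at col 1 lands with bottom-row=0; cleared 0 line(s) (total 0); column heights now [0 3 2 2 3 0], max=3
Drop 3: T rot0 at col 2 lands with bottom-row=3; cleared 0 line(s) (total 0); column heights now [0 3 4 5 4 0], max=5
Drop 4: S rot1 at col 3 lands with bottom-row=4; cleared 0 line(s) (total 0); column heights now [0 3 4 7 6 0], max=7
Drop 5: I rot1 at col 3 lands with bottom-row=7; cleared 0 line(s) (total 0); column heights now [0 3 4 11 6 0], max=11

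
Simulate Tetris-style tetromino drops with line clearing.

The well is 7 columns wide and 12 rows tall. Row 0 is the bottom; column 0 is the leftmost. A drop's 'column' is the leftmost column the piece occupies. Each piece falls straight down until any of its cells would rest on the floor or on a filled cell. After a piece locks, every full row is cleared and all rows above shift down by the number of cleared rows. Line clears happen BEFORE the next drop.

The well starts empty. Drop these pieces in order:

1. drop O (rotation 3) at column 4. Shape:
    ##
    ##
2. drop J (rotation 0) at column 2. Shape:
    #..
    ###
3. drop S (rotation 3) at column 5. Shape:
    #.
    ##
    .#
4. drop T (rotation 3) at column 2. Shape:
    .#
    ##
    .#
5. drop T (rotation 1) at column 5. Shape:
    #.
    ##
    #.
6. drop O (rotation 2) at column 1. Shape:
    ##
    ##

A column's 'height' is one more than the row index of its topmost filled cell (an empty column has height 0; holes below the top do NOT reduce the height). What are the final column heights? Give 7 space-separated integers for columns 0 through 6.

Drop 1: O rot3 at col 4 lands with bottom-row=0; cleared 0 line(s) (total 0); column heights now [0 0 0 0 2 2 0], max=2
Drop 2: J rot0 at col 2 lands with bottom-row=2; cleared 0 line(s) (total 0); column heights now [0 0 4 3 3 2 0], max=4
Drop 3: S rot3 at col 5 lands with bottom-row=1; cleared 0 line(s) (total 0); column heights now [0 0 4 3 3 4 3], max=4
Drop 4: T rot3 at col 2 lands with bottom-row=3; cleared 0 line(s) (total 0); column heights now [0 0 5 6 3 4 3], max=6
Drop 5: T rot1 at col 5 lands with bottom-row=4; cleared 0 line(s) (total 0); column heights now [0 0 5 6 3 7 6], max=7
Drop 6: O rot2 at col 1 lands with bottom-row=5; cleared 0 line(s) (total 0); column heights now [0 7 7 6 3 7 6], max=7

Answer: 0 7 7 6 3 7 6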